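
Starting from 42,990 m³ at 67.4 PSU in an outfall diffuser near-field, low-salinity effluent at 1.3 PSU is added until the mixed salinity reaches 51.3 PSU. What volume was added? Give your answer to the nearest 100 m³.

Salt balance: 42,990×67.4 + V×1.3 = (42,990+V)×51.3
2,897,526 + 1.3V = 2,205,387 + 51.3V
692,139 = 50V
V = 13,842.78 m³

13800 m³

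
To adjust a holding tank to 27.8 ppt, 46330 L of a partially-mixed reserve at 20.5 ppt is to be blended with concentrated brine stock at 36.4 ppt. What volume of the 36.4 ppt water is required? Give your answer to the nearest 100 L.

Salt balance: 46,330×20.5 + V×36.4 = (46,330+V)×27.8
949,765 + 36.4V = 1,287,974 + 27.8V
338,209 = 8.6V
V = 39,326.63 L

39300 L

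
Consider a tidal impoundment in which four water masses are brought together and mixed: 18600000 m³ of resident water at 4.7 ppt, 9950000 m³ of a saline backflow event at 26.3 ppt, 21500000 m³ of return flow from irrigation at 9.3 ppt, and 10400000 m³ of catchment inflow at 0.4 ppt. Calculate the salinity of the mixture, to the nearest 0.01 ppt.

Salt balance:
salt = 18,600,000×4.7 + 9,950,000×26.3 + 21,500,000×9.3 + 10,400,000×0.4 = 87,420,000 + 261,685,000 + 199,950,000 + 4,160,000 = 553,215,000
volume = 18,600,000 + 9,950,000 + 21,500,000 + 10,400,000 = 60,450,000 m³
S = 553,215,000 / 60,450,000 = 9.1516 ppt

9.15 ppt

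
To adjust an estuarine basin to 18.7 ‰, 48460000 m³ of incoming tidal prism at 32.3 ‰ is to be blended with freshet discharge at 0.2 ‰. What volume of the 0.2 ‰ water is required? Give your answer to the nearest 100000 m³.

35600000 m³

Salt balance: 48,460,000×32.3 + V×0.2 = (48,460,000+V)×18.7
1,565,258,000 + 0.2V = 906,202,000 + 18.7V
659,056,000 = 18.5V
V = 35,624,648.65 m³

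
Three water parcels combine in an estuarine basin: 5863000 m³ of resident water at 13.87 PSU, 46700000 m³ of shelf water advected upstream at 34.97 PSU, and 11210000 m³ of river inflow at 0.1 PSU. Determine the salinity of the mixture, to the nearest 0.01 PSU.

26.90 PSU

Weighted by volume,
salt = 5,863,000×13.87 + 46,700,000×34.97 + 11,210,000×0.1 = 81,319,810 + 1,633,099,000 + 1,121,000 = 1,715,539,810
volume = 5,863,000 + 46,700,000 + 11,210,000 = 63,773,000 m³
S = 1,715,539,810 / 63,773,000 = 26.9007 PSU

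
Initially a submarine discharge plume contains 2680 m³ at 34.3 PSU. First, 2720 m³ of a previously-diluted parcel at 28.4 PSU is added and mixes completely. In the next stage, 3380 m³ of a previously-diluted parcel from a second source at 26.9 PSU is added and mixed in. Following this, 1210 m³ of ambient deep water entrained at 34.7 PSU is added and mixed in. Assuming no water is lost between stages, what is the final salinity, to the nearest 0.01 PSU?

30.24 PSU

By conservation of dissolved salt,
Initial salt = 2,680×34.3 = 91,924
After stage 1: salt = 91,924 + 2,720×28.4 = 169,172; volume = 5,400 m³; S = 31.328 PSU
After stage 2: salt = 169,172 + 3,380×26.9 = 260,094; volume = 8,780 m³; S = 29.623 PSU
After stage 3: salt = 260,094 + 1,210×34.7 = 302,081; volume = 9,990 m³
S = 302,081 / 9,990 = 30.2383 PSU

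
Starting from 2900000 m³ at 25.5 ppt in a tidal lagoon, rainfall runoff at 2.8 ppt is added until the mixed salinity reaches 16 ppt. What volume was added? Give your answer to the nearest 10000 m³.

2090000 m³

Salt balance: 2,900,000×25.5 + V×2.8 = (2,900,000+V)×16
73,950,000 + 2.8V = 46,400,000 + 16V
27,550,000 = 13.2V
V = 2,087,121.21 m³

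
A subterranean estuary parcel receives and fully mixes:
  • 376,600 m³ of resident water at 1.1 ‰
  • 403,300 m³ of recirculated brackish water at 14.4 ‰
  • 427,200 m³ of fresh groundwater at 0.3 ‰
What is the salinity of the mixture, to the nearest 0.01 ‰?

5.26 ‰

Salt balance:
salt = 376,600×1.1 + 403,300×14.4 + 427,200×0.3 = 414,260 + 5,807,520 + 128,160 = 6,349,940
volume = 376,600 + 403,300 + 427,200 = 1,207,100 m³
S = 6,349,940 / 1,207,100 = 5.2605 ‰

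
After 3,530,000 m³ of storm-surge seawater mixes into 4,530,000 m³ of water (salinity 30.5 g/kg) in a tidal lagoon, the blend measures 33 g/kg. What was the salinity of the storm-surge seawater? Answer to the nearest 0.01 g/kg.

36.21 g/kg

Salt balance: 4,530,000×30.5 + 3,530,000×S = 8,060,000×33
138,165,000 + 3,530,000·S = 265,980,000
S = (265,980,000 − 138,165,000) / 3,530,000 = 36.2082 g/kg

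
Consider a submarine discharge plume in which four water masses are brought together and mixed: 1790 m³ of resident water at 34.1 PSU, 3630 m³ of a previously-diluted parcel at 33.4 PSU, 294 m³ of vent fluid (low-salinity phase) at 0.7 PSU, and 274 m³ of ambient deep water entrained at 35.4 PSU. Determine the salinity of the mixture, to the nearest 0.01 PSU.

By conservation of dissolved salt,
salt = 1,790×34.1 + 3,630×33.4 + 294×0.7 + 274×35.4 = 61,039 + 121,242 + 205.8 + 9,699.6 = 192,186.4
volume = 1,790 + 3,630 + 294 + 274 = 5,988 m³
S = 192,186.4 / 5,988 = 32.0953 PSU

32.10 PSU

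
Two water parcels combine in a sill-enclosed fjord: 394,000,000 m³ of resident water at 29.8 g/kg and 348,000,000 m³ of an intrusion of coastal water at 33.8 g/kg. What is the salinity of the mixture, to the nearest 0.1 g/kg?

Mass of salt is conserved:
salt = 394,000,000×29.8 + 348,000,000×33.8 = 11,741,200,000 + 11,762,400,000 = 23,503,600,000
volume = 394,000,000 + 348,000,000 = 742,000,000 m³
S = 23,503,600,000 / 742,000,000 = 31.676 g/kg

31.7 g/kg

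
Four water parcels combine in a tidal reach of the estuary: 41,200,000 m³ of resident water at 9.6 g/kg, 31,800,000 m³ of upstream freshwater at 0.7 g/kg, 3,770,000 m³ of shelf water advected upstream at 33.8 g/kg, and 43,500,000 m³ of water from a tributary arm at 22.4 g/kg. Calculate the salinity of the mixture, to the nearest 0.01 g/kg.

12.63 g/kg

Salt balance:
salt = 41,200,000×9.6 + 31,800,000×0.7 + 3,770,000×33.8 + 43,500,000×22.4 = 395,520,000 + 22,260,000 + 127,426,000 + 974,400,000 = 1,519,606,000
volume = 41,200,000 + 31,800,000 + 3,770,000 + 43,500,000 = 120,270,000 m³
S = 1,519,606,000 / 120,270,000 = 12.635 g/kg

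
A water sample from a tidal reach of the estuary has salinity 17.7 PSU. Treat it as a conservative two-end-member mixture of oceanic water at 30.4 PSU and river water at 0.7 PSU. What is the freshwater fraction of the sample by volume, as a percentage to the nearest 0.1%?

Let f be the freshwater fraction. Salt balance per unit volume:
f×0.7 + (1−f)×30.4 = 17.7
f = (30.4 − 17.7) / (30.4 − 0.7) = 12.7/29.7 = 0.4276

42.8%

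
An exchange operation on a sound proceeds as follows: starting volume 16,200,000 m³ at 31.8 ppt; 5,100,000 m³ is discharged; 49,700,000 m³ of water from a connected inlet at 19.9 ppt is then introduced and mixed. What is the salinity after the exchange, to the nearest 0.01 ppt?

22.07 ppt

Remaining after removal: 11,100,000 m³ at 31.8 ppt (salt = 352,980,000)
After addition: salt = 352,980,000 + 49,700,000×19.9 = 1,342,010,000; volume = 60,800,000 m³
S = 1,342,010,000 / 60,800,000 = 22.0725 ppt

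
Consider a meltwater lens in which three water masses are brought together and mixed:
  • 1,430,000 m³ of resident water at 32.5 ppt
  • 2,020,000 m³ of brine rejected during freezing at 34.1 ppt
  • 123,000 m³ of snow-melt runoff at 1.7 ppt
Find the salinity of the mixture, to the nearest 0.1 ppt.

32.3 ppt

Salt balance:
salt = 1,430,000×32.5 + 2,020,000×34.1 + 123,000×1.7 = 46,475,000 + 68,882,000 + 209,100 = 115,566,100
volume = 1,430,000 + 2,020,000 + 123,000 = 3,573,000 m³
S = 115,566,100 / 3,573,000 = 32.344 ppt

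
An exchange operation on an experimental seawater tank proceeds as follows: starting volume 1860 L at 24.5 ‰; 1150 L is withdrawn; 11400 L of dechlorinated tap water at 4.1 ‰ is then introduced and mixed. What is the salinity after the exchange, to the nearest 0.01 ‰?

5.30 ‰

Remaining after removal: 710 L at 24.5 ‰ (salt = 17,395)
After addition: salt = 17,395 + 11,400×4.1 = 64,135; volume = 12,110 L
S = 64,135 / 12,110 = 5.296 ‰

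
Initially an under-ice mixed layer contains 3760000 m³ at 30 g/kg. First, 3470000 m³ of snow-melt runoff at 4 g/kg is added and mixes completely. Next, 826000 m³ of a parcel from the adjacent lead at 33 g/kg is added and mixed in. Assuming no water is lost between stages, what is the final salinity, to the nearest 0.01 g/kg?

Conserving salt mass:
Initial salt = 3,760,000×30 = 112,800,000
After stage 1: salt = 112,800,000 + 3,470,000×4 = 126,680,000; volume = 7,230,000 m³; S = 17.521 g/kg
After stage 2: salt = 126,680,000 + 826,000×33 = 153,938,000; volume = 8,056,000 m³
S = 153,938,000 / 8,056,000 = 19.1085 g/kg

19.11 g/kg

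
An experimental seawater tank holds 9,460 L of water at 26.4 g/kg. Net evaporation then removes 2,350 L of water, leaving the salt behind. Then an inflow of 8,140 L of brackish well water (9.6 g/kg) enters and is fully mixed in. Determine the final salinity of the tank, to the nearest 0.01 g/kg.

21.50 g/kg

After evaporation: salt = 9,460×26.4 = 249,744; volume = 9,460 − 2,350 = 7,110 L
After mixing: salt = 249,744 + 8,140×9.6 = 327,888; volume = 7,110 + 8,140 = 15,250 L
S = 327,888 / 15,250 = 21.5009 g/kg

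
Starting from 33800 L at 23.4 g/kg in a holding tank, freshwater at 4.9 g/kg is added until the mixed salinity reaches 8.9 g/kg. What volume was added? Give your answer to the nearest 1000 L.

123000 L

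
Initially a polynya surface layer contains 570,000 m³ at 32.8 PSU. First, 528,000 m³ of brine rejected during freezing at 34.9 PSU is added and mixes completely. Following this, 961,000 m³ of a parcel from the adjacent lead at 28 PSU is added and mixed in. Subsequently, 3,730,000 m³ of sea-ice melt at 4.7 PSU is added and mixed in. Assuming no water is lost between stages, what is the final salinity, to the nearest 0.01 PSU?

By conservation of dissolved salt,
Initial salt = 570,000×32.8 = 18,696,000
After stage 1: salt = 18,696,000 + 528,000×34.9 = 37,123,200; volume = 1,098,000 m³; S = 33.81 PSU
After stage 2: salt = 37,123,200 + 961,000×28 = 64,031,200; volume = 2,059,000 m³; S = 31.098 PSU
After stage 3: salt = 64,031,200 + 3,730,000×4.7 = 81,562,200; volume = 5,789,000 m³
S = 81,562,200 / 5,789,000 = 14.0892 PSU

14.09 PSU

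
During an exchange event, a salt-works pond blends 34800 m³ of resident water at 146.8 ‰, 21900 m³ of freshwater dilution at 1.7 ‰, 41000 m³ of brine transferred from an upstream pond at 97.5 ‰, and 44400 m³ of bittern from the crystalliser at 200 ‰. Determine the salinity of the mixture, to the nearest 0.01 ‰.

126.84 ‰

Total salt / total volume:
salt = 34,800×146.8 + 21,900×1.7 + 41,000×97.5 + 44,400×200 = 5,108,640 + 37,230 + 3,997,500 + 8,880,000 = 18,023,370
volume = 34,800 + 21,900 + 41,000 + 44,400 = 142,100 m³
S = 18,023,370 / 142,100 = 126.8358 ‰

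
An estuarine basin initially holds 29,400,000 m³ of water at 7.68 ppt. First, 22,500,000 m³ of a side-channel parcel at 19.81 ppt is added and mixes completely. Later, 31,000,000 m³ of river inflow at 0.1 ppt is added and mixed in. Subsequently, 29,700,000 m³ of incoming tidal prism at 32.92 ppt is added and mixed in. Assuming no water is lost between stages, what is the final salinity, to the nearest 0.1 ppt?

14.7 ppt

Conserving salt mass:
Initial salt = 29,400,000×7.68 = 225,792,000
After stage 1: salt = 225,792,000 + 22,500,000×19.81 = 671,517,000; volume = 51,900,000 m³; S = 12.939 ppt
After stage 2: salt = 671,517,000 + 31,000,000×0.1 = 674,617,000; volume = 82,900,000 m³; S = 8.138 ppt
After stage 3: salt = 674,617,000 + 29,700,000×32.92 = 1,652,341,000; volume = 112,600,000 m³
S = 1,652,341,000 / 112,600,000 = 14.6744 ppt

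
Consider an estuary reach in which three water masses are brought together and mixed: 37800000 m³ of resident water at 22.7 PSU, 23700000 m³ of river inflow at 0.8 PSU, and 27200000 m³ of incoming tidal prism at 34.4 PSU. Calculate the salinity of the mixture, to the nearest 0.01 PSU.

20.44 PSU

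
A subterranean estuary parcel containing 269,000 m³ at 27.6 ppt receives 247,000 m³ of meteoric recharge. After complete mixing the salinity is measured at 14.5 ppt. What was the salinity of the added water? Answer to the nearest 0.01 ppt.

Salt balance: 269,000×27.6 + 247,000×S = 516,000×14.5
7,424,400 + 247,000·S = 7,482,000
S = (7,482,000 − 7,424,400) / 247,000 = 0.2332 ppt

0.23 ppt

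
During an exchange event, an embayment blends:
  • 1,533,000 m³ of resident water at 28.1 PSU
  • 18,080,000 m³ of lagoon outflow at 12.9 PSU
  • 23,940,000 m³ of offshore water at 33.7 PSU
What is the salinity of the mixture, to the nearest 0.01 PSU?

24.87 PSU

Weighted by volume,
salt = 1,533,000×28.1 + 18,080,000×12.9 + 23,940,000×33.7 = 43,077,300 + 233,232,000 + 806,778,000 = 1,083,087,300
volume = 1,533,000 + 18,080,000 + 23,940,000 = 43,553,000 m³
S = 1,083,087,300 / 43,553,000 = 24.8683 PSU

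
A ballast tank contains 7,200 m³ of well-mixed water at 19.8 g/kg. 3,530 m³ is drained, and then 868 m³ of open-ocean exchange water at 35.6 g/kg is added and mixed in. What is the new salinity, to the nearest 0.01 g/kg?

22.82 g/kg

Remaining after removal: 3,670 m³ at 19.8 g/kg (salt = 72,666)
After addition: salt = 72,666 + 868×35.6 = 103,566.8; volume = 4,538 m³
S = 103,566.8 / 4,538 = 22.8221 g/kg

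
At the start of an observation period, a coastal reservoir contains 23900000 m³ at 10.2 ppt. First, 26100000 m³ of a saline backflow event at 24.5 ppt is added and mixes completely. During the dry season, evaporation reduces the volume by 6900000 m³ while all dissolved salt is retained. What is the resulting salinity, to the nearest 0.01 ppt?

After mixing: salt = 23,900,000×10.2 + 26,100,000×24.5 = 883,230,000; volume = 50,000,000 m³
After evaporation: salt unchanged = 883,230,000; volume = 50,000,000 − 6,900,000 = 43,100,000 m³
S = 883,230,000 / 43,100,000 = 20.4926 ppt

20.49 ppt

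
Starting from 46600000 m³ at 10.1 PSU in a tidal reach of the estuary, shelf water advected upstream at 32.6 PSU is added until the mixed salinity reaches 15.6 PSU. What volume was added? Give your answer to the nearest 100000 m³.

15100000 m³

Salt balance: 46,600,000×10.1 + V×32.6 = (46,600,000+V)×15.6
470,660,000 + 32.6V = 726,960,000 + 15.6V
256,300,000 = 17V
V = 15,076,470.59 m³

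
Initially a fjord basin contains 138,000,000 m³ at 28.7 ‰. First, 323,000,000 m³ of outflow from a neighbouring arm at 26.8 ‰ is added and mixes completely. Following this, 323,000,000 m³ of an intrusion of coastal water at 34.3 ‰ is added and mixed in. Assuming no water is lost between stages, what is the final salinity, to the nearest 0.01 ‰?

30.22 ‰

Total salt / total volume:
Initial salt = 138,000,000×28.7 = 3,960,600,000
After stage 1: salt = 3,960,600,000 + 323,000,000×26.8 = 12,617,000,000; volume = 461,000,000 m³; S = 27.369 ‰
After stage 2: salt = 12,617,000,000 + 323,000,000×34.3 = 23,695,900,000; volume = 784,000,000 m³
S = 23,695,900,000 / 784,000,000 = 30.2244 ‰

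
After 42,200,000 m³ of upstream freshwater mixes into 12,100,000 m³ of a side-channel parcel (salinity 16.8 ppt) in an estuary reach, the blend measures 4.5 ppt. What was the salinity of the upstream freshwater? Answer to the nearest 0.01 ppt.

0.97 ppt

Salt balance: 12,100,000×16.8 + 42,200,000×S = 54,300,000×4.5
203,280,000 + 42,200,000·S = 244,350,000
S = (244,350,000 − 203,280,000) / 42,200,000 = 0.9732 ppt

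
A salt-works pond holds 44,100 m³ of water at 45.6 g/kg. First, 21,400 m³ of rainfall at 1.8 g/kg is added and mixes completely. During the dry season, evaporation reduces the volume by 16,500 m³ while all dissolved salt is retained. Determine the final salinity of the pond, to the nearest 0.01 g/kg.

After mixing: salt = 44,100×45.6 + 21,400×1.8 = 2,049,480; volume = 65,500 m³
After evaporation: salt unchanged = 2,049,480; volume = 65,500 − 16,500 = 49,000 m³
S = 2,049,480 / 49,000 = 41.8261 g/kg

41.83 g/kg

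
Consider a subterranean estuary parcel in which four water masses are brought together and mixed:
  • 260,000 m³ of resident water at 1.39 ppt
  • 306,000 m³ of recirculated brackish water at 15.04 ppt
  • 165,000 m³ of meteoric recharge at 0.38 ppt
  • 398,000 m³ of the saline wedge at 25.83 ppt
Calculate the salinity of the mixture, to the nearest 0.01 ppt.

Mass of salt is conserved:
salt = 260,000×1.39 + 306,000×15.04 + 165,000×0.38 + 398,000×25.83 = 361,400 + 4,602,240 + 62,700 + 10,280,340 = 15,306,680
volume = 260,000 + 306,000 + 165,000 + 398,000 = 1,129,000 m³
S = 15,306,680 / 1,129,000 = 13.5577 ppt

13.56 ppt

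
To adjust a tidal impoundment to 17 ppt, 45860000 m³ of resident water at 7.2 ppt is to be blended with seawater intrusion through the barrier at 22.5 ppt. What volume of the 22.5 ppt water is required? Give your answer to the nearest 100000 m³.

81700000 m³

Salt balance: 45,860,000×7.2 + V×22.5 = (45,860,000+V)×17
330,192,000 + 22.5V = 779,620,000 + 17V
449,428,000 = 5.5V
V = 81,714,181.82 m³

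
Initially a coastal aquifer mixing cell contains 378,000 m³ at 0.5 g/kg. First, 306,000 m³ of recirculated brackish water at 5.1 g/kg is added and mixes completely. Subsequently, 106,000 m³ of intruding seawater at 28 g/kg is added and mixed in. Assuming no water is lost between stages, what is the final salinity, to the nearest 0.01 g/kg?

5.97 g/kg

Salt balance:
Initial salt = 378,000×0.5 = 189,000
After stage 1: salt = 189,000 + 306,000×5.1 = 1,749,600; volume = 684,000 m³; S = 2.558 g/kg
After stage 2: salt = 1,749,600 + 106,000×28 = 4,717,600; volume = 790,000 m³
S = 4,717,600 / 790,000 = 5.9716 g/kg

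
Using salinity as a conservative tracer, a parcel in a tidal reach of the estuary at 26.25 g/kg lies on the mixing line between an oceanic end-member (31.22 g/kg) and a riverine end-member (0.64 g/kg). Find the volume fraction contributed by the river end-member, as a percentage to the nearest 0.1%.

16.3%

Let f be the freshwater fraction. Salt balance per unit volume:
f×0.64 + (1−f)×31.22 = 26.25
f = (31.22 − 26.25) / (31.22 − 0.64) = 4.97/30.58 = 0.1625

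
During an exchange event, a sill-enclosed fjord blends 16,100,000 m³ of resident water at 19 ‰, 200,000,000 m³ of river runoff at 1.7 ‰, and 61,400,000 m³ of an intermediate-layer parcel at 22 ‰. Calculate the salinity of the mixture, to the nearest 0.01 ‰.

Weighted by volume,
salt = 16,100,000×19 + 200,000,000×1.7 + 61,400,000×22 = 305,900,000 + 340,000,000 + 1,350,800,000 = 1,996,700,000
volume = 16,100,000 + 200,000,000 + 61,400,000 = 277,500,000 m³
S = 1,996,700,000 / 277,500,000 = 7.1953 ‰

7.20 ‰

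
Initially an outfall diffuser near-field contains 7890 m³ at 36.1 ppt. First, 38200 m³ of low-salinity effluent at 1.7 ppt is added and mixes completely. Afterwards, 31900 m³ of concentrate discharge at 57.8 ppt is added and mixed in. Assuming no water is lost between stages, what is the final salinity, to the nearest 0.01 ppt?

28.13 ppt

Weighted by volume,
Initial salt = 7,890×36.1 = 284,829
After stage 1: salt = 284,829 + 38,200×1.7 = 349,769; volume = 46,090 m³; S = 7.589 ppt
After stage 2: salt = 349,769 + 31,900×57.8 = 2,193,589; volume = 77,990 m³
S = 2,193,589 / 77,990 = 28.1265 ppt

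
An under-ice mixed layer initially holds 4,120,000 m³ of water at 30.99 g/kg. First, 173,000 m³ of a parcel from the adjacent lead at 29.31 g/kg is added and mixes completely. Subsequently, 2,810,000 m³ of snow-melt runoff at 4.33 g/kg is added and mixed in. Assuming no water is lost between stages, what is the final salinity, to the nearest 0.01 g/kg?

20.40 g/kg

By conservation of dissolved salt,
Initial salt = 4,120,000×30.99 = 127,678,800
After stage 1: salt = 127,678,800 + 173,000×29.31 = 132,749,430; volume = 4,293,000 m³; S = 30.922 g/kg
After stage 2: salt = 132,749,430 + 2,810,000×4.33 = 144,916,730; volume = 7,103,000 m³
S = 144,916,730 / 7,103,000 = 20.4022 g/kg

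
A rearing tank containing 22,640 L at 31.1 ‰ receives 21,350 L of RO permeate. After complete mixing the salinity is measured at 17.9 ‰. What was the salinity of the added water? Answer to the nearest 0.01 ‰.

Salt balance: 22,640×31.1 + 21,350×S = 43,990×17.9
704,104 + 21,350·S = 787,421
S = (787,421 − 704,104) / 21,350 = 3.9024 ‰

3.90 ‰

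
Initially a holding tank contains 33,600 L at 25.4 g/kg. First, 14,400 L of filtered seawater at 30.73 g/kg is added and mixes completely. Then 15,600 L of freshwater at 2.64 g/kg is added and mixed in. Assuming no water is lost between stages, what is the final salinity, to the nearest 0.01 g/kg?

21.02 g/kg

Mass of salt is conserved:
Initial salt = 33,600×25.4 = 853,440
After stage 1: salt = 853,440 + 14,400×30.73 = 1,295,952; volume = 48,000 L; S = 26.999 g/kg
After stage 2: salt = 1,295,952 + 15,600×2.64 = 1,337,136; volume = 63,600 L
S = 1,337,136 / 63,600 = 21.0242 g/kg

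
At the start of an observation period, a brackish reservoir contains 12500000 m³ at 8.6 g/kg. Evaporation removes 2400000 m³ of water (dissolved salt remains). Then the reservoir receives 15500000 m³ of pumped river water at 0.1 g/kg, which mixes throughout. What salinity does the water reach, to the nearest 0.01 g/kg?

4.26 g/kg

After evaporation: salt = 12,500,000×8.6 = 107,500,000; volume = 12,500,000 − 2,400,000 = 10,100,000 m³
After mixing: salt = 107,500,000 + 15,500,000×0.1 = 109,050,000; volume = 10,100,000 + 15,500,000 = 25,600,000 m³
S = 109,050,000 / 25,600,000 = 4.2598 g/kg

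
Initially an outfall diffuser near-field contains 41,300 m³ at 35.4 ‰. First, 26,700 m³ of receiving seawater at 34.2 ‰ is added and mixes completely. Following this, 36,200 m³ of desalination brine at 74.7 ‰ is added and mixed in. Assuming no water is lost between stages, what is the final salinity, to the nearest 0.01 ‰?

Salt balance:
Initial salt = 41,300×35.4 = 1,462,020
After stage 1: salt = 1,462,020 + 26,700×34.2 = 2,375,160; volume = 68,000 m³; S = 34.929 ‰
After stage 2: salt = 2,375,160 + 36,200×74.7 = 5,079,300; volume = 104,200 m³
S = 5,079,300 / 104,200 = 48.7457 ‰

48.75 ‰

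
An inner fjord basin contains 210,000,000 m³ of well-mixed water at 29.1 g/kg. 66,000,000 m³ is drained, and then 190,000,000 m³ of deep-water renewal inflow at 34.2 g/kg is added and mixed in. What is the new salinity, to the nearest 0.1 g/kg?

Remaining after removal: 144,000,000 m³ at 29.1 g/kg (salt = 4,190,400,000)
After addition: salt = 4,190,400,000 + 190,000,000×34.2 = 10,688,400,000; volume = 334,000,000 m³
S = 10,688,400,000 / 334,000,000 = 32.0012 g/kg

32.0 g/kg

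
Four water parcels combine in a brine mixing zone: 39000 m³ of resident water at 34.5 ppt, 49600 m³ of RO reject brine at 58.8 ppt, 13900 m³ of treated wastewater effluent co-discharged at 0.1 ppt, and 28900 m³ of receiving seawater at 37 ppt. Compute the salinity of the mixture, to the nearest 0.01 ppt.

By conservation of dissolved salt,
salt = 39,000×34.5 + 49,600×58.8 + 13,900×0.1 + 28,900×37 = 1,345,500 + 2,916,480 + 1,390 + 1,069,300 = 5,332,670
volume = 39,000 + 49,600 + 13,900 + 28,900 = 131,400 m³
S = 5,332,670 / 131,400 = 40.5835 ppt

40.58 ppt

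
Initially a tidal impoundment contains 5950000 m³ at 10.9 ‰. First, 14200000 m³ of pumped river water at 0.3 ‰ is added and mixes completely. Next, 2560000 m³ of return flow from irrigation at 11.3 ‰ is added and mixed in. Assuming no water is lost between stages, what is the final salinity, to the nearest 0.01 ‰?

4.32 ‰

By conservation of dissolved salt,
Initial salt = 5,950,000×10.9 = 64,855,000
After stage 1: salt = 64,855,000 + 14,200,000×0.3 = 69,115,000; volume = 20,150,000 m³; S = 3.43 ‰
After stage 2: salt = 69,115,000 + 2,560,000×11.3 = 98,043,000; volume = 22,710,000 m³
S = 98,043,000 / 22,710,000 = 4.3172 ‰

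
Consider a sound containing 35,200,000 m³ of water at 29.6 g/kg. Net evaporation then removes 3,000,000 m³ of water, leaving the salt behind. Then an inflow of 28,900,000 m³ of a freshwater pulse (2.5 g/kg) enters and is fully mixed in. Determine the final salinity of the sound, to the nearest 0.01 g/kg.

18.24 g/kg

After evaporation: salt = 35,200,000×29.6 = 1,041,920,000; volume = 35,200,000 − 3,000,000 = 32,200,000 m³
After mixing: salt = 1,041,920,000 + 28,900,000×2.5 = 1,114,170,000; volume = 32,200,000 + 28,900,000 = 61,100,000 m³
S = 1,114,170,000 / 61,100,000 = 18.2352 g/kg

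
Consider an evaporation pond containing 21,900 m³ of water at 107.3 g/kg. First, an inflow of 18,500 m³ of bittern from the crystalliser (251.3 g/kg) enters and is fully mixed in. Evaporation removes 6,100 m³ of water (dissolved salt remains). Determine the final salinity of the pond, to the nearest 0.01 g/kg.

204.05 g/kg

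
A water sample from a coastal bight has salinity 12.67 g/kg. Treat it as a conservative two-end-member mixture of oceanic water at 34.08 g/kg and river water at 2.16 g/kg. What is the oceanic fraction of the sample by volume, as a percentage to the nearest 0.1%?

32.9%

Let g be the oceanic fraction. Salt balance per unit volume:
g×34.08 + (1−g)×2.16 = 12.67
g = (12.67 − 2.16) / (34.08 − 2.16) = 10.51/31.92 = 0.3293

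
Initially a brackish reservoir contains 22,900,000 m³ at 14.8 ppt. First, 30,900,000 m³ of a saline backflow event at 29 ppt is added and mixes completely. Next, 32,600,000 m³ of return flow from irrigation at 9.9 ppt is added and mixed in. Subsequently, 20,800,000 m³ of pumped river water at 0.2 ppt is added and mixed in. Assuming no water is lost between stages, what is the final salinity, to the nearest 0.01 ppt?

14.57 ppt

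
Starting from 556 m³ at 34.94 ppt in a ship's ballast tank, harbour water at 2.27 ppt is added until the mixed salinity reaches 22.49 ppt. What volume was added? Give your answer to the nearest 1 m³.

Salt balance: 556×34.94 + V×2.27 = (556+V)×22.49
19,426.64 + 2.27V = 12,504.44 + 22.49V
6,922.2 = 20.22V
V = 342.34 m³

342 m³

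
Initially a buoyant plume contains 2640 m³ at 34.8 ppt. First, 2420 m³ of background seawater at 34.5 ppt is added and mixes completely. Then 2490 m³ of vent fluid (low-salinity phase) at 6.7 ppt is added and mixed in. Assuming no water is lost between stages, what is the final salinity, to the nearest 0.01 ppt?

By conservation of dissolved salt,
Initial salt = 2,640×34.8 = 91,872
After stage 1: salt = 91,872 + 2,420×34.5 = 175,362; volume = 5,060 m³; S = 34.657 ppt
After stage 2: salt = 175,362 + 2,490×6.7 = 192,045; volume = 7,550 m³
S = 192,045 / 7,550 = 25.4364 ppt

25.44 ppt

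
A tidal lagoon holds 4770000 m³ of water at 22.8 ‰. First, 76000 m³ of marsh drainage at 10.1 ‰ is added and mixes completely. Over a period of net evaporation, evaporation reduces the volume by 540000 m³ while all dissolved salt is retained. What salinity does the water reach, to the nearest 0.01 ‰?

After mixing: salt = 4,770,000×22.8 + 76,000×10.1 = 109,523,600; volume = 4,846,000 m³
After evaporation: salt unchanged = 109,523,600; volume = 4,846,000 − 540,000 = 4,306,000 m³
S = 109,523,600 / 4,306,000 = 25.4351 ‰

25.44 ‰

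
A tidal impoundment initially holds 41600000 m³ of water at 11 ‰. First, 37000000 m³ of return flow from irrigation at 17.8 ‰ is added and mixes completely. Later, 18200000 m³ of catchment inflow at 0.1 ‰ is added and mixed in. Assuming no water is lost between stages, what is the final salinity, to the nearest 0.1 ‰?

11.5 ‰

Conserving salt mass:
Initial salt = 41,600,000×11 = 457,600,000
After stage 1: salt = 457,600,000 + 37,000,000×17.8 = 1,116,200,000; volume = 78,600,000 m³; S = 14.201 ‰
After stage 2: salt = 1,116,200,000 + 18,200,000×0.1 = 1,118,020,000; volume = 96,800,000 m³
S = 1,118,020,000 / 96,800,000 = 11.5498 ‰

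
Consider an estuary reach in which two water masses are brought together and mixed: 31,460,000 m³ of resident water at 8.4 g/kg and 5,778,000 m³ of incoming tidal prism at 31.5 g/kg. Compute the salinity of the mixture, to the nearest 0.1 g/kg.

Total salt / total volume:
salt = 31,460,000×8.4 + 5,778,000×31.5 = 264,264,000 + 182,007,000 = 446,271,000
volume = 31,460,000 + 5,778,000 = 37,238,000 m³
S = 446,271,000 / 37,238,000 = 11.984 g/kg

12.0 g/kg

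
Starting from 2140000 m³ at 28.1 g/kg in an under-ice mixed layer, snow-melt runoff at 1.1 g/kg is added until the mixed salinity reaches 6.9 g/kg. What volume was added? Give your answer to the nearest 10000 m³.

7820000 m³

Salt balance: 2,140,000×28.1 + V×1.1 = (2,140,000+V)×6.9
60,134,000 + 1.1V = 14,766,000 + 6.9V
45,368,000 = 5.8V
V = 7,822,068.97 m³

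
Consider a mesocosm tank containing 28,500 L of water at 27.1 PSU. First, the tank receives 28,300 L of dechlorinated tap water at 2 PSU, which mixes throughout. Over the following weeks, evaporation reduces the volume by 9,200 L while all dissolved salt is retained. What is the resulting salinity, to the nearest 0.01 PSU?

After mixing: salt = 28,500×27.1 + 28,300×2 = 828,950; volume = 56,800 L
After evaporation: salt unchanged = 828,950; volume = 56,800 − 9,200 = 47,600 L
S = 828,950 / 47,600 = 17.4149 PSU

17.41 PSU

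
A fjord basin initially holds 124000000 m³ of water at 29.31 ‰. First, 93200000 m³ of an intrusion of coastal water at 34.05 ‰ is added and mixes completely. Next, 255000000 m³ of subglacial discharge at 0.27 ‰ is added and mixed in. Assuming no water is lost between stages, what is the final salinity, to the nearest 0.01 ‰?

Weighted by volume,
Initial salt = 124,000,000×29.31 = 3,634,440,000
After stage 1: salt = 3,634,440,000 + 93,200,000×34.05 = 6,807,900,000; volume = 217,200,000 m³; S = 31.344 ‰
After stage 2: salt = 6,807,900,000 + 255,000,000×0.27 = 6,876,750,000; volume = 472,200,000 m³
S = 6,876,750,000 / 472,200,000 = 14.5632 ‰

14.56 ‰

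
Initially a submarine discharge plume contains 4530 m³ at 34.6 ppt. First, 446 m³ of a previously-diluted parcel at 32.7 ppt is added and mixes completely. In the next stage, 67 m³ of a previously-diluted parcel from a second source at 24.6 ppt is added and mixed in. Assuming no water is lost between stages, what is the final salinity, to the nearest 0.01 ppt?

34.30 ppt

Mass of salt is conserved:
Initial salt = 4,530×34.6 = 156,738
After stage 1: salt = 156,738 + 446×32.7 = 171,322.2; volume = 4,976 m³; S = 34.43 ppt
After stage 2: salt = 171,322.2 + 67×24.6 = 172,970.4; volume = 5,043 m³
S = 172,970.4 / 5,043 = 34.2991 ppt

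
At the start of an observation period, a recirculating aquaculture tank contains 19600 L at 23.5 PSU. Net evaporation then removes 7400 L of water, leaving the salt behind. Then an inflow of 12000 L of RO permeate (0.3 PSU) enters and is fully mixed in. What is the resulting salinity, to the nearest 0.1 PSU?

19.2 PSU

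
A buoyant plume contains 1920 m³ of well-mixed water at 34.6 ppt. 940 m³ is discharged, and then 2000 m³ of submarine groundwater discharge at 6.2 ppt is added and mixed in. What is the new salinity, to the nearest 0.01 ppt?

Remaining after removal: 980 m³ at 34.6 ppt (salt = 33,908)
After addition: salt = 33,908 + 2,000×6.2 = 46,308; volume = 2,980 m³
S = 46,308 / 2,980 = 15.5396 ppt

15.54 ppt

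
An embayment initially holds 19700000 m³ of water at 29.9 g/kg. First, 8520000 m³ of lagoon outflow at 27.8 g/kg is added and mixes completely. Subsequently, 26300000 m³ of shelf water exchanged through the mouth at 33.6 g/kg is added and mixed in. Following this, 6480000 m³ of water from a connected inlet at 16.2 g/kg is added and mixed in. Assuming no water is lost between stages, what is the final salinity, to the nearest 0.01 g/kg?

29.75 g/kg

Salt balance:
Initial salt = 19,700,000×29.9 = 589,030,000
After stage 1: salt = 589,030,000 + 8,520,000×27.8 = 825,886,000; volume = 28,220,000 m³; S = 29.266 g/kg
After stage 2: salt = 825,886,000 + 26,300,000×33.6 = 1,709,566,000; volume = 54,520,000 m³; S = 31.357 g/kg
After stage 3: salt = 1,709,566,000 + 6,480,000×16.2 = 1,814,542,000; volume = 61,000,000 m³
S = 1,814,542,000 / 61,000,000 = 29.7466 g/kg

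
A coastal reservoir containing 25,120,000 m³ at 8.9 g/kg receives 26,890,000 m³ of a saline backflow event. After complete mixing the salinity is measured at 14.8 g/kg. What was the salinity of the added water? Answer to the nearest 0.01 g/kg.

20.31 g/kg

Salt balance: 25,120,000×8.9 + 26,890,000×S = 52,010,000×14.8
223,568,000 + 26,890,000·S = 769,748,000
S = (769,748,000 − 223,568,000) / 26,890,000 = 20.3116 g/kg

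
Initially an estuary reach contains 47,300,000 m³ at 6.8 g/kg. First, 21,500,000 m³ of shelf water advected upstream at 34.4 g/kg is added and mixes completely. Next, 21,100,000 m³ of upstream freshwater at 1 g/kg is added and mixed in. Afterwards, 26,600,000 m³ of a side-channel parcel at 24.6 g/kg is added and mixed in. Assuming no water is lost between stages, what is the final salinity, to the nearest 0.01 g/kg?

Weighted by volume,
Initial salt = 47,300,000×6.8 = 321,640,000
After stage 1: salt = 321,640,000 + 21,500,000×34.4 = 1,061,240,000; volume = 68,800,000 m³; S = 15.425 g/kg
After stage 2: salt = 1,061,240,000 + 21,100,000×1 = 1,082,340,000; volume = 89,900,000 m³; S = 12.039 g/kg
After stage 3: salt = 1,082,340,000 + 26,600,000×24.6 = 1,736,700,000; volume = 116,500,000 m³
S = 1,736,700,000 / 116,500,000 = 14.9073 g/kg

14.91 g/kg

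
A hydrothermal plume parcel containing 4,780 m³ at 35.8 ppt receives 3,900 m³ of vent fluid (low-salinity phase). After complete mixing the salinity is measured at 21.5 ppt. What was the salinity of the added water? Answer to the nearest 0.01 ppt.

3.97 ppt

Salt balance: 4,780×35.8 + 3,900×S = 8,680×21.5
171,124 + 3,900·S = 186,620
S = (186,620 − 171,124) / 3,900 = 3.9733 ppt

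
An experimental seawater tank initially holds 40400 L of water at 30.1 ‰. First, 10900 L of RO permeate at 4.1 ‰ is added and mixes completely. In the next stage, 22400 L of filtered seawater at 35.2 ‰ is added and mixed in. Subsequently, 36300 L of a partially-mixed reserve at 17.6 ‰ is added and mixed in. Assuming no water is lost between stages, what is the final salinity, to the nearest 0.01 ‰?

Conserving salt mass:
Initial salt = 40,400×30.1 = 1,216,040
After stage 1: salt = 1,216,040 + 10,900×4.1 = 1,260,730; volume = 51,300 L; S = 24.576 ‰
After stage 2: salt = 1,260,730 + 22,400×35.2 = 2,049,210; volume = 73,700 L; S = 27.805 ‰
After stage 3: salt = 2,049,210 + 36,300×17.6 = 2,688,090; volume = 110,000 L
S = 2,688,090 / 110,000 = 24.4372 ‰

24.44 ‰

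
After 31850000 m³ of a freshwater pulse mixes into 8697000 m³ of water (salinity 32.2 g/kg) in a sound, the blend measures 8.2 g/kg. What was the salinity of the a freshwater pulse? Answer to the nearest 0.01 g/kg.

1.65 g/kg

Salt balance: 8,697,000×32.2 + 31,850,000×S = 40,547,000×8.2
280,043,400 + 31,850,000·S = 332,485,400
S = (332,485,400 − 280,043,400) / 31,850,000 = 1.6465 g/kg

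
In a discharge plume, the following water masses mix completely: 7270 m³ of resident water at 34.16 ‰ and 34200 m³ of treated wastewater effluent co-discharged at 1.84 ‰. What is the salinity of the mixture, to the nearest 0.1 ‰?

Mass of salt is conserved:
salt = 7,270×34.16 + 34,200×1.84 = 248,343.2 + 62,928 = 311,271.2
volume = 7,270 + 34,200 = 41,470 m³
S = 311,271.2 / 41,470 = 7.506 ‰

7.5 ‰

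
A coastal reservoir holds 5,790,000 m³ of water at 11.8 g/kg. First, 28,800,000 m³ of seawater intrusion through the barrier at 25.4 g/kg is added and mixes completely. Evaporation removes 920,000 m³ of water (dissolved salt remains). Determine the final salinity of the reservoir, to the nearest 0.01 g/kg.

After mixing: salt = 5,790,000×11.8 + 28,800,000×25.4 = 799,842,000; volume = 34,590,000 m³
After evaporation: salt unchanged = 799,842,000; volume = 34,590,000 − 920,000 = 33,670,000 m³
S = 799,842,000 / 33,670,000 = 23.7553 g/kg

23.76 g/kg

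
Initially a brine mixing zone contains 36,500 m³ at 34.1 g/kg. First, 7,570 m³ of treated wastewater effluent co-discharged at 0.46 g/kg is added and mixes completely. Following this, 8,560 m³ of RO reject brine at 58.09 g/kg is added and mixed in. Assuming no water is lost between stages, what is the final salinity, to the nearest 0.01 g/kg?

By conservation of dissolved salt,
Initial salt = 36,500×34.1 = 1,244,650
After stage 1: salt = 1,244,650 + 7,570×0.46 = 1,248,132.2; volume = 44,070 m³; S = 28.322 g/kg
After stage 2: salt = 1,248,132.2 + 8,560×58.09 = 1,745,382.6; volume = 52,630 m³
S = 1,745,382.6 / 52,630 = 33.1633 g/kg

33.16 g/kg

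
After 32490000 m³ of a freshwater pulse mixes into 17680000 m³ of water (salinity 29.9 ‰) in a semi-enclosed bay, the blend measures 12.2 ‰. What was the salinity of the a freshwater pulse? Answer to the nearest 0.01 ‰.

2.57 ‰

Salt balance: 17,680,000×29.9 + 32,490,000×S = 50,170,000×12.2
528,632,000 + 32,490,000·S = 612,074,000
S = (612,074,000 − 528,632,000) / 32,490,000 = 2.5682 ‰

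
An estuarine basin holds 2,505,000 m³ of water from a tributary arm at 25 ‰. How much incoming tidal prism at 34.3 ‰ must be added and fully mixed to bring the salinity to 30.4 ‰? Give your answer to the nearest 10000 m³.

3470000 m³

Salt balance: 2,505,000×25 + V×34.3 = (2,505,000+V)×30.4
62,625,000 + 34.3V = 76,152,000 + 30.4V
13,527,000 = 3.9V
V = 3,468,461.54 m³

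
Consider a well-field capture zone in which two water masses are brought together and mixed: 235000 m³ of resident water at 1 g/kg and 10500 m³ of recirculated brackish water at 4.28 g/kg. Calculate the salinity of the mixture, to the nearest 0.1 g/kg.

By conservation of dissolved salt,
salt = 235,000×1 + 10,500×4.28 = 235,000 + 44,940 = 279,940
volume = 235,000 + 10,500 = 245,500 m³
S = 279,940 / 245,500 = 1.14 g/kg

1.1 g/kg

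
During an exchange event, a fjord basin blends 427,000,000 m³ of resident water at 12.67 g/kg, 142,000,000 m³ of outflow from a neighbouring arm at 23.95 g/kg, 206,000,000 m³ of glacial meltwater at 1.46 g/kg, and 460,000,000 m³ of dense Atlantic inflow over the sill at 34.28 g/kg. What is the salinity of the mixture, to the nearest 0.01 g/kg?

20.15 g/kg

Conserving salt mass:
salt = 427,000,000×12.67 + 142,000,000×23.95 + 206,000,000×1.46 + 460,000,000×34.28 = 5,410,090,000 + 3,400,900,000 + 300,760,000 + 15,768,800,000 = 24,880,550,000
volume = 427,000,000 + 142,000,000 + 206,000,000 + 460,000,000 = 1,235,000,000 m³
S = 24,880,550,000 / 1,235,000,000 = 20.1462 g/kg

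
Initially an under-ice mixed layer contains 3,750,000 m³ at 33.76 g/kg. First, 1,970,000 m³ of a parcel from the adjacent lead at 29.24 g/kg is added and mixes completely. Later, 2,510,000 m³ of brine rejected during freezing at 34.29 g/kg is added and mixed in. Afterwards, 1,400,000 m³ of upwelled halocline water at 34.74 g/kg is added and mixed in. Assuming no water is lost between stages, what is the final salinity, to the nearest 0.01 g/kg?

33.12 g/kg

Weighted by volume,
Initial salt = 3,750,000×33.76 = 126,600,000
After stage 1: salt = 126,600,000 + 1,970,000×29.24 = 184,202,800; volume = 5,720,000 m³; S = 32.203 g/kg
After stage 2: salt = 184,202,800 + 2,510,000×34.29 = 270,270,700; volume = 8,230,000 m³; S = 32.84 g/kg
After stage 3: salt = 270,270,700 + 1,400,000×34.74 = 318,906,700; volume = 9,630,000 m³
S = 318,906,700 / 9,630,000 = 33.116 g/kg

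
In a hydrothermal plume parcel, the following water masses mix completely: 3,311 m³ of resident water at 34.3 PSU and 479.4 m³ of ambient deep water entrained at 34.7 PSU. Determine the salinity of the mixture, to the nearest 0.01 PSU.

Salt balance:
salt = 3,311×34.3 + 479.4×34.7 = 113,567.3 + 16,635.18 = 130,202.48
volume = 3,311 + 479.4 = 3,790.4 m³
S = 130,202.48 / 3,790.4 = 34.3506 PSU

34.35 PSU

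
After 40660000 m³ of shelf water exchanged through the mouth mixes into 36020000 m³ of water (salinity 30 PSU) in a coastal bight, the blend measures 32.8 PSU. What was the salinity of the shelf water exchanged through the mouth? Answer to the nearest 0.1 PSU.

35.3 PSU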